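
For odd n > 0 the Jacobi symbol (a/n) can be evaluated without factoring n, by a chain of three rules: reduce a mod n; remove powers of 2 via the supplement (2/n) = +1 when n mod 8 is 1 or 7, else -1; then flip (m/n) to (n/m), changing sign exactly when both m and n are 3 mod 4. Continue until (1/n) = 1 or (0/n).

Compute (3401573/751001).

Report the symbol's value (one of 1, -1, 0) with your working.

(3401573/751001) = (397569/751001)   [reduce mod 751001]
reciprocity: (397569/751001) = +1·(751001/397569) since 397569 mod 4 = 1, 751001 mod 4 = 1; sign now +1
(751001/397569) = (353432/397569)   [reduce mod 397569]
353432 = 2^3·44179; (2/397569) = +1 since 397569 mod 8 = 1, so (353432/397569) = (+1)^3·(44179/397569); sign now +1
reciprocity: (44179/397569) = +1·(397569/44179) since 44179 mod 4 = 3, 397569 mod 4 = 1; sign now +1
(397569/44179) = (44137/44179)   [reduce mod 44179]
reciprocity: (44137/44179) = +1·(44179/44137) since 44137 mod 4 = 1, 44179 mod 4 = 3; sign now +1
(44179/44137) = (42/44137)   [reduce mod 44137]
42 = 2^1·21; (2/44137) = +1 since 44137 mod 8 = 1, so (42/44137) = (+1)^1·(21/44137); sign now +1
reciprocity: (21/44137) = +1·(44137/21) since 21 mod 4 = 1, 44137 mod 4 = 1; sign now +1
(44137/21) = (16/21)   [reduce mod 21]
16 = 2^4·1; (2/21) = -1 since 21 mod 8 = 5, so (16/21) = (-1)^4·(1/21); sign now +1
(1/21) = 1; final value = sign = +1

1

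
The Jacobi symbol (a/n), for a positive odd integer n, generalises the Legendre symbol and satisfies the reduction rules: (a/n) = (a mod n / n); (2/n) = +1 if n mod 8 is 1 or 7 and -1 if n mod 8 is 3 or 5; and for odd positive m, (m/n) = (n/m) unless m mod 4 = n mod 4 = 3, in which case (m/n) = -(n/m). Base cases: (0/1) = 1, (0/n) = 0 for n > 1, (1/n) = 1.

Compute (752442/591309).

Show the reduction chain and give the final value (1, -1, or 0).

(752442/591309): 752442 mod 591309 = 161133, so (752442/591309) = (161133/591309)
flip (161133/591309) -> (591309/161133): both odd, 161133 mod 4 = 1, 591309 mod 4 = 1, so the flip contributes +1; sign now +1
(591309/161133): 591309 mod 161133 = 107910, so (591309/161133) = (107910/161133)
factor out 2^1: 107910 = 2^1·53955; with 161133 mod 8 = 5, (2/161133) = -1; sign now -1; continue with (53955/161133)
flip (53955/161133) -> (161133/53955): both odd, 53955 mod 4 = 3, 161133 mod 4 = 1, so the flip contributes +1; sign now -1
(161133/53955): 161133 mod 53955 = 53223, so (161133/53955) = (53223/53955)
flip (53223/53955) -> (53955/53223): both odd, 53223 mod 4 = 3, 53955 mod 4 = 3, so the flip contributes -1; sign now +1
(53955/53223): 53955 mod 53223 = 732, so (53955/53223) = (732/53223)
factor out 2^2: 732 = 2^2·183; with 53223 mod 8 = 7, (2/53223) = +1; sign now +1; continue with (183/53223)
flip (183/53223) -> (53223/183): both odd, 183 mod 4 = 3, 53223 mod 4 = 3, so the flip contributes -1; sign now -1
(53223/183): 53223 mod 183 = 153, so (53223/183) = (153/183)
flip (153/183) -> (183/153): both odd, 153 mod 4 = 1, 183 mod 4 = 3, so the flip contributes +1; sign now -1
(183/153): 183 mod 153 = 30, so (183/153) = (30/153)
factor out 2^1: 30 = 2^1·15; with 153 mod 8 = 1, (2/153) = +1; sign now -1; continue with (15/153)
flip (15/153) -> (153/15): both odd, 15 mod 4 = 3, 153 mod 4 = 1, so the flip contributes +1; sign now -1
(153/15): 153 mod 15 = 3, so (153/15) = (3/15)
flip (3/15) -> (15/3): both odd, 3 mod 4 = 3, 15 mod 4 = 3, so the flip contributes -1; sign now +1
(15/3): 15 mod 3 = 0, so (15/3) = (0/3)
reached (0/3); gcd(a, n) > 1, so (0/3) = 0 and the symbol is 0

0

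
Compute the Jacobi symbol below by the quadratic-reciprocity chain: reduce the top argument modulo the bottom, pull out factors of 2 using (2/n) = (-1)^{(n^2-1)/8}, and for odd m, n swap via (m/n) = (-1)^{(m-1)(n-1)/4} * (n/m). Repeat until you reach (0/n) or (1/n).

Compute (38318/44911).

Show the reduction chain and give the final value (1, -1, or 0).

factor out 2^1: 38318 = 2^1·19159; with 44911 mod 8 = 7, (2/44911) = +1; sign now +1; continue with (19159/44911)
flip (19159/44911) -> (44911/19159): both odd, 19159 mod 4 = 3, 44911 mod 4 = 3, so the flip contributes -1; sign now -1
(44911/19159): 44911 mod 19159 = 6593, so (44911/19159) = (6593/19159)
flip (6593/19159) -> (19159/6593): both odd, 6593 mod 4 = 1, 19159 mod 4 = 3, so the flip contributes +1; sign now -1
(19159/6593): 19159 mod 6593 = 5973, so (19159/6593) = (5973/6593)
flip (5973/6593) -> (6593/5973): both odd, 5973 mod 4 = 1, 6593 mod 4 = 1, so the flip contributes +1; sign now -1
(6593/5973): 6593 mod 5973 = 620, so (6593/5973) = (620/5973)
factor out 2^2: 620 = 2^2·155; with 5973 mod 8 = 5, (2/5973) = -1; sign now -1; continue with (155/5973)
flip (155/5973) -> (5973/155): both odd, 155 mod 4 = 3, 5973 mod 4 = 1, so the flip contributes +1; sign now -1
(5973/155): 5973 mod 155 = 83, so (5973/155) = (83/155)
flip (83/155) -> (155/83): both odd, 83 mod 4 = 3, 155 mod 4 = 3, so the flip contributes -1; sign now +1
(155/83): 155 mod 83 = 72, so (155/83) = (72/83)
factor out 2^3: 72 = 2^3·9; with 83 mod 8 = 3, (2/83) = -1; sign now -1; continue with (9/83)
flip (9/83) -> (83/9): both odd, 9 mod 4 = 1, 83 mod 4 = 3, so the flip contributes +1; sign now -1
(83/9): 83 mod 9 = 2, so (83/9) = (2/9)
factor out 2^1: 2 = 2^1·1; with 9 mod 8 = 1, (2/9) = +1; sign now -1; continue with (1/9)
reached (1/9) = 1, so the symbol is -1

-1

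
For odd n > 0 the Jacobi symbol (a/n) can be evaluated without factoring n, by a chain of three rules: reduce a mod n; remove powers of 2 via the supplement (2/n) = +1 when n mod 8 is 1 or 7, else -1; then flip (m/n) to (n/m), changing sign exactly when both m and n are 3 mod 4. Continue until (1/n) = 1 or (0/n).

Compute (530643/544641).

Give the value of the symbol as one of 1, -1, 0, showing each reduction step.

0

flip (530643/544641) -> (544641/530643): both odd, 530643 mod 4 = 3, 544641 mod 4 = 1, so the flip contributes +1; sign now +1
(544641/530643): 544641 mod 530643 = 13998, so (544641/530643) = (13998/530643)
factor out 2^1: 13998 = 2^1·6999; with 530643 mod 8 = 3, (2/530643) = -1; sign now -1; continue with (6999/530643)
flip (6999/530643) -> (530643/6999): both odd, 6999 mod 4 = 3, 530643 mod 4 = 3, so the flip contributes -1; sign now +1
(530643/6999): 530643 mod 6999 = 5718, so (530643/6999) = (5718/6999)
factor out 2^1: 5718 = 2^1·2859; with 6999 mod 8 = 7, (2/6999) = +1; sign now +1; continue with (2859/6999)
flip (2859/6999) -> (6999/2859): both odd, 2859 mod 4 = 3, 6999 mod 4 = 3, so the flip contributes -1; sign now -1
(6999/2859): 6999 mod 2859 = 1281, so (6999/2859) = (1281/2859)
flip (1281/2859) -> (2859/1281): both odd, 1281 mod 4 = 1, 2859 mod 4 = 3, so the flip contributes +1; sign now -1
(2859/1281): 2859 mod 1281 = 297, so (2859/1281) = (297/1281)
flip (297/1281) -> (1281/297): both odd, 297 mod 4 = 1, 1281 mod 4 = 1, so the flip contributes +1; sign now -1
(1281/297): 1281 mod 297 = 93, so (1281/297) = (93/297)
flip (93/297) -> (297/93): both odd, 93 mod 4 = 1, 297 mod 4 = 1, so the flip contributes +1; sign now -1
(297/93): 297 mod 93 = 18, so (297/93) = (18/93)
factor out 2^1: 18 = 2^1·9; with 93 mod 8 = 5, (2/93) = -1; sign now +1; continue with (9/93)
flip (9/93) -> (93/9): both odd, 9 mod 4 = 1, 93 mod 4 = 1, so the flip contributes +1; sign now +1
(93/9): 93 mod 9 = 3, so (93/9) = (3/9)
flip (3/9) -> (9/3): both odd, 3 mod 4 = 3, 9 mod 4 = 1, so the flip contributes +1; sign now +1
(9/3): 9 mod 3 = 0, so (9/3) = (0/3)
reached (0/3); gcd(a, n) > 1, so (0/3) = 0 and the symbol is 0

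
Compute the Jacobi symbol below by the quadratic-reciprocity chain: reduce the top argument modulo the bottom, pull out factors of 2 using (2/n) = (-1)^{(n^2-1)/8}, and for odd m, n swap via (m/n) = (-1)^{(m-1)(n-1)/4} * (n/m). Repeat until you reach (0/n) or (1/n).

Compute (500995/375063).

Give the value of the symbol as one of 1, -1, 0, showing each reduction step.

(500995/375063): 500995 mod 375063 = 125932, so (500995/375063) = (125932/375063)
factor out 2^2: 125932 = 2^2·31483; with 375063 mod 8 = 7, (2/375063) = +1; sign now +1; continue with (31483/375063)
flip (31483/375063) -> (375063/31483): both odd, 31483 mod 4 = 3, 375063 mod 4 = 3, so the flip contributes -1; sign now -1
(375063/31483): 375063 mod 31483 = 28750, so (375063/31483) = (28750/31483)
factor out 2^1: 28750 = 2^1·14375; with 31483 mod 8 = 3, (2/31483) = -1; sign now +1; continue with (14375/31483)
flip (14375/31483) -> (31483/14375): both odd, 14375 mod 4 = 3, 31483 mod 4 = 3, so the flip contributes -1; sign now -1
(31483/14375): 31483 mod 14375 = 2733, so (31483/14375) = (2733/14375)
flip (2733/14375) -> (14375/2733): both odd, 2733 mod 4 = 1, 14375 mod 4 = 3, so the flip contributes +1; sign now -1
(14375/2733): 14375 mod 2733 = 710, so (14375/2733) = (710/2733)
factor out 2^1: 710 = 2^1·355; with 2733 mod 8 = 5, (2/2733) = -1; sign now +1; continue with (355/2733)
flip (355/2733) -> (2733/355): both odd, 355 mod 4 = 3, 2733 mod 4 = 1, so the flip contributes +1; sign now +1
(2733/355): 2733 mod 355 = 248, so (2733/355) = (248/355)
factor out 2^3: 248 = 2^3·31; with 355 mod 8 = 3, (2/355) = -1; sign now -1; continue with (31/355)
flip (31/355) -> (355/31): both odd, 31 mod 4 = 3, 355 mod 4 = 3, so the flip contributes -1; sign now +1
(355/31): 355 mod 31 = 14, so (355/31) = (14/31)
factor out 2^1: 14 = 2^1·7; with 31 mod 8 = 7, (2/31) = +1; sign now +1; continue with (7/31)
flip (7/31) -> (31/7): both odd, 7 mod 4 = 3, 31 mod 4 = 3, so the flip contributes -1; sign now -1
(31/7): 31 mod 7 = 3, so (31/7) = (3/7)
flip (3/7) -> (7/3): both odd, 3 mod 4 = 3, 7 mod 4 = 3, so the flip contributes -1; sign now +1
(7/3): 7 mod 3 = 1, so (7/3) = (1/3)
reached (1/3) = 1, so the symbol is +1

1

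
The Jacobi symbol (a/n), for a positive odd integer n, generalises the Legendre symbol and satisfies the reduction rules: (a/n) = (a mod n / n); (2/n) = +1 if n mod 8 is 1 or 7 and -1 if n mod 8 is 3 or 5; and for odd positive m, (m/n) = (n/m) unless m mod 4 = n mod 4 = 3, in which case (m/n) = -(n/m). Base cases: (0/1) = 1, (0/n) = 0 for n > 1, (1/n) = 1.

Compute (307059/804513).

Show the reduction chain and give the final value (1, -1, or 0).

reciprocity: (307059/804513) = +1·(804513/307059) since 307059 mod 4 = 3, 804513 mod 4 = 1; sign now +1
(804513/307059) = (190395/307059)   [reduce mod 307059]
reciprocity: (190395/307059) = -1·(307059/190395) since 190395 mod 4 = 3, 307059 mod 4 = 3; sign now -1
(307059/190395) = (116664/190395)   [reduce mod 190395]
116664 = 2^3·14583; (2/190395) = -1 since 190395 mod 8 = 3, so (116664/190395) = (-1)^3·(14583/190395); sign now +1
reciprocity: (14583/190395) = -1·(190395/14583) since 14583 mod 4 = 3, 190395 mod 4 = 3; sign now -1
(190395/14583) = (816/14583)   [reduce mod 14583]
816 = 2^4·51; (2/14583) = +1 since 14583 mod 8 = 7, so (816/14583) = (+1)^4·(51/14583); sign now -1
reciprocity: (51/14583) = -1·(14583/51) since 51 mod 4 = 3, 14583 mod 4 = 3; sign now +1
(14583/51) = (48/51)   [reduce mod 51]
48 = 2^4·3; (2/51) = -1 since 51 mod 8 = 3, so (48/51) = (-1)^4·(3/51); sign now +1
reciprocity: (3/51) = -1·(51/3) since 3 mod 4 = 3, 51 mod 4 = 3; sign now -1
(51/3) = (0/3)   [reduce mod 3]
(0/3) = 0   [gcd(a, n) > 1]; final value = 0

0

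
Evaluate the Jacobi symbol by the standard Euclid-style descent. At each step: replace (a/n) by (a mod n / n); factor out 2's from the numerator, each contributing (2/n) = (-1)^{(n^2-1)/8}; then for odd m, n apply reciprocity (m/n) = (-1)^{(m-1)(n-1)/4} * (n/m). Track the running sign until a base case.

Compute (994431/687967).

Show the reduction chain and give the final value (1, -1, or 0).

(994431/687967) = (306464/687967)   [reduce mod 687967]
306464 = 2^5·9577; (2/687967) = +1 since 687967 mod 8 = 7, so (306464/687967) = (+1)^5·(9577/687967); sign now +1
reciprocity: (9577/687967) = +1·(687967/9577) since 9577 mod 4 = 1, 687967 mod 4 = 3; sign now +1
(687967/9577) = (8000/9577)   [reduce mod 9577]
8000 = 2^6·125; (2/9577) = +1 since 9577 mod 8 = 1, so (8000/9577) = (+1)^6·(125/9577); sign now +1
reciprocity: (125/9577) = +1·(9577/125) since 125 mod 4 = 1, 9577 mod 4 = 1; sign now +1
(9577/125) = (77/125)   [reduce mod 125]
reciprocity: (77/125) = +1·(125/77) since 77 mod 4 = 1, 125 mod 4 = 1; sign now +1
(125/77) = (48/77)   [reduce mod 77]
48 = 2^4·3; (2/77) = -1 since 77 mod 8 = 5, so (48/77) = (-1)^4·(3/77); sign now +1
reciprocity: (3/77) = +1·(77/3) since 3 mod 4 = 3, 77 mod 4 = 1; sign now +1
(77/3) = (2/3)   [reduce mod 3]
2 = 2^1·1; (2/3) = -1 since 3 mod 8 = 3, so (2/3) = (-1)^1·(1/3); sign now -1
(1/3) = 1; final value = sign = -1

-1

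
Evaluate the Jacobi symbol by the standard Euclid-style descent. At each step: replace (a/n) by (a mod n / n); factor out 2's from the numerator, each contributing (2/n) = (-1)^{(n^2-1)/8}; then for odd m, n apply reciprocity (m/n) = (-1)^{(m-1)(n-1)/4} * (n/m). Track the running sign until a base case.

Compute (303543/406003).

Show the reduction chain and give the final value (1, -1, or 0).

flip (303543/406003) -> (406003/303543): both odd, 303543 mod 4 = 3, 406003 mod 4 = 3, so the flip contributes -1; sign now -1
(406003/303543): 406003 mod 303543 = 102460, so (406003/303543) = (102460/303543)
factor out 2^2: 102460 = 2^2·25615; with 303543 mod 8 = 7, (2/303543) = +1; sign now -1; continue with (25615/303543)
flip (25615/303543) -> (303543/25615): both odd, 25615 mod 4 = 3, 303543 mod 4 = 3, so the flip contributes -1; sign now +1
(303543/25615): 303543 mod 25615 = 21778, so (303543/25615) = (21778/25615)
factor out 2^1: 21778 = 2^1·10889; with 25615 mod 8 = 7, (2/25615) = +1; sign now +1; continue with (10889/25615)
flip (10889/25615) -> (25615/10889): both odd, 10889 mod 4 = 1, 25615 mod 4 = 3, so the flip contributes +1; sign now +1
(25615/10889): 25615 mod 10889 = 3837, so (25615/10889) = (3837/10889)
flip (3837/10889) -> (10889/3837): both odd, 3837 mod 4 = 1, 10889 mod 4 = 1, so the flip contributes +1; sign now +1
(10889/3837): 10889 mod 3837 = 3215, so (10889/3837) = (3215/3837)
flip (3215/3837) -> (3837/3215): both odd, 3215 mod 4 = 3, 3837 mod 4 = 1, so the flip contributes +1; sign now +1
(3837/3215): 3837 mod 3215 = 622, so (3837/3215) = (622/3215)
factor out 2^1: 622 = 2^1·311; with 3215 mod 8 = 7, (2/3215) = +1; sign now +1; continue with (311/3215)
flip (311/3215) -> (3215/311): both odd, 311 mod 4 = 3, 3215 mod 4 = 3, so the flip contributes -1; sign now -1
(3215/311): 3215 mod 311 = 105, so (3215/311) = (105/311)
flip (105/311) -> (311/105): both odd, 105 mod 4 = 1, 311 mod 4 = 3, so the flip contributes +1; sign now -1
(311/105): 311 mod 105 = 101, so (311/105) = (101/105)
flip (101/105) -> (105/101): both odd, 101 mod 4 = 1, 105 mod 4 = 1, so the flip contributes +1; sign now -1
(105/101): 105 mod 101 = 4, so (105/101) = (4/101)
factor out 2^2: 4 = 2^2·1; with 101 mod 8 = 5, (2/101) = -1; sign now -1; continue with (1/101)
reached (1/101) = 1, so the symbol is -1

-1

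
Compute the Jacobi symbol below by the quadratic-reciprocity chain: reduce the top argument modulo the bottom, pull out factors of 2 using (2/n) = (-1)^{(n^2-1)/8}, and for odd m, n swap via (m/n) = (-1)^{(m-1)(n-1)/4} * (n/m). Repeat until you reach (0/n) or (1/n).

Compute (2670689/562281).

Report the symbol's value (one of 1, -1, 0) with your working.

1

(2670689/562281) = (421565/562281)   [reduce mod 562281]
reciprocity: (421565/562281) = +1·(562281/421565) since 421565 mod 4 = 1, 562281 mod 4 = 1; sign now +1
(562281/421565) = (140716/421565)   [reduce mod 421565]
140716 = 2^2·35179; (2/421565) = -1 since 421565 mod 8 = 5, so (140716/421565) = (-1)^2·(35179/421565); sign now +1
reciprocity: (35179/421565) = +1·(421565/35179) since 35179 mod 4 = 3, 421565 mod 4 = 1; sign now +1
(421565/35179) = (34596/35179)   [reduce mod 35179]
34596 = 2^2·8649; (2/35179) = -1 since 35179 mod 8 = 3, so (34596/35179) = (-1)^2·(8649/35179); sign now +1
reciprocity: (8649/35179) = +1·(35179/8649) since 8649 mod 4 = 1, 35179 mod 4 = 3; sign now +1
(35179/8649) = (583/8649)   [reduce mod 8649]
reciprocity: (583/8649) = +1·(8649/583) since 583 mod 4 = 3, 8649 mod 4 = 1; sign now +1
(8649/583) = (487/583)   [reduce mod 583]
reciprocity: (487/583) = -1·(583/487) since 487 mod 4 = 3, 583 mod 4 = 3; sign now -1
(583/487) = (96/487)   [reduce mod 487]
96 = 2^5·3; (2/487) = +1 since 487 mod 8 = 7, so (96/487) = (+1)^5·(3/487); sign now -1
reciprocity: (3/487) = -1·(487/3) since 3 mod 4 = 3, 487 mod 4 = 3; sign now +1
(487/3) = (1/3)   [reduce mod 3]
(1/3) = 1; final value = sign = +1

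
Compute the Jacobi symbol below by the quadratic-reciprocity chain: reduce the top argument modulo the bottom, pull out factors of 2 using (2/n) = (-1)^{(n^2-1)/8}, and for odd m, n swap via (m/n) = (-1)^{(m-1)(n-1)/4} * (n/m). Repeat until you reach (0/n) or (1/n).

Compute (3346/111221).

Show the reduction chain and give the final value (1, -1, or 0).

3346 = 2^1·1673; (2/111221) = -1 since 111221 mod 8 = 5, so (3346/111221) = (-1)^1·(1673/111221); sign now -1
reciprocity: (1673/111221) = +1·(111221/1673) since 1673 mod 4 = 1, 111221 mod 4 = 1; sign now -1
(111221/1673) = (803/1673)   [reduce mod 1673]
reciprocity: (803/1673) = +1·(1673/803) since 803 mod 4 = 3, 1673 mod 4 = 1; sign now -1
(1673/803) = (67/803)   [reduce mod 803]
reciprocity: (67/803) = -1·(803/67) since 67 mod 4 = 3, 803 mod 4 = 3; sign now +1
(803/67) = (66/67)   [reduce mod 67]
66 = 2^1·33; (2/67) = -1 since 67 mod 8 = 3, so (66/67) = (-1)^1·(33/67); sign now -1
reciprocity: (33/67) = +1·(67/33) since 33 mod 4 = 1, 67 mod 4 = 3; sign now -1
(67/33) = (1/33)   [reduce mod 33]
(1/33) = 1; final value = sign = -1

-1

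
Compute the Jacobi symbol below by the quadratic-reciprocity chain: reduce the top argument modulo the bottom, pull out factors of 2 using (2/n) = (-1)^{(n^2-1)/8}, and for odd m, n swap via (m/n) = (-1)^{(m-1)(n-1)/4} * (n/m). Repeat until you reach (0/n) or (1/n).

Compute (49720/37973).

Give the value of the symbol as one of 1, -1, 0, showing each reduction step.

(49720/37973): 49720 mod 37973 = 11747, so (49720/37973) = (11747/37973)
flip (11747/37973) -> (37973/11747): both odd, 11747 mod 4 = 3, 37973 mod 4 = 1, so the flip contributes +1; sign now +1
(37973/11747): 37973 mod 11747 = 2732, so (37973/11747) = (2732/11747)
factor out 2^2: 2732 = 2^2·683; with 11747 mod 8 = 3, (2/11747) = -1; sign now +1; continue with (683/11747)
flip (683/11747) -> (11747/683): both odd, 683 mod 4 = 3, 11747 mod 4 = 3, so the flip contributes -1; sign now -1
(11747/683): 11747 mod 683 = 136, so (11747/683) = (136/683)
factor out 2^3: 136 = 2^3·17; with 683 mod 8 = 3, (2/683) = -1; sign now +1; continue with (17/683)
flip (17/683) -> (683/17): both odd, 17 mod 4 = 1, 683 mod 4 = 3, so the flip contributes +1; sign now +1
(683/17): 683 mod 17 = 3, so (683/17) = (3/17)
flip (3/17) -> (17/3): both odd, 3 mod 4 = 3, 17 mod 4 = 1, so the flip contributes +1; sign now +1
(17/3): 17 mod 3 = 2, so (17/3) = (2/3)
factor out 2^1: 2 = 2^1·1; with 3 mod 8 = 3, (2/3) = -1; sign now -1; continue with (1/3)
reached (1/3) = 1, so the symbol is -1

-1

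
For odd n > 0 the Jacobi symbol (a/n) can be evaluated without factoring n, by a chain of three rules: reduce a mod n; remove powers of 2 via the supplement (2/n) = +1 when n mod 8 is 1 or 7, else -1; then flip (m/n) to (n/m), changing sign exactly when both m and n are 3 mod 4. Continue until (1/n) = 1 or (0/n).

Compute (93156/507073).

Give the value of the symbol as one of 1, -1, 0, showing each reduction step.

0

93156 = 2^2·23289; (2/507073) = +1 since 507073 mod 8 = 1, so (93156/507073) = (+1)^2·(23289/507073); sign now +1
reciprocity: (23289/507073) = +1·(507073/23289) since 23289 mod 4 = 1, 507073 mod 4 = 1; sign now +1
(507073/23289) = (18004/23289)   [reduce mod 23289]
18004 = 2^2·4501; (2/23289) = +1 since 23289 mod 8 = 1, so (18004/23289) = (+1)^2·(4501/23289); sign now +1
reciprocity: (4501/23289) = +1·(23289/4501) since 4501 mod 4 = 1, 23289 mod 4 = 1; sign now +1
(23289/4501) = (784/4501)   [reduce mod 4501]
784 = 2^4·49; (2/4501) = -1 since 4501 mod 8 = 5, so (784/4501) = (-1)^4·(49/4501); sign now +1
reciprocity: (49/4501) = +1·(4501/49) since 49 mod 4 = 1, 4501 mod 4 = 1; sign now +1
(4501/49) = (42/49)   [reduce mod 49]
42 = 2^1·21; (2/49) = +1 since 49 mod 8 = 1, so (42/49) = (+1)^1·(21/49); sign now +1
reciprocity: (21/49) = +1·(49/21) since 21 mod 4 = 1, 49 mod 4 = 1; sign now +1
(49/21) = (7/21)   [reduce mod 21]
reciprocity: (7/21) = +1·(21/7) since 7 mod 4 = 3, 21 mod 4 = 1; sign now +1
(21/7) = (0/7)   [reduce mod 7]
(0/7) = 0   [gcd(a, n) > 1]; final value = 0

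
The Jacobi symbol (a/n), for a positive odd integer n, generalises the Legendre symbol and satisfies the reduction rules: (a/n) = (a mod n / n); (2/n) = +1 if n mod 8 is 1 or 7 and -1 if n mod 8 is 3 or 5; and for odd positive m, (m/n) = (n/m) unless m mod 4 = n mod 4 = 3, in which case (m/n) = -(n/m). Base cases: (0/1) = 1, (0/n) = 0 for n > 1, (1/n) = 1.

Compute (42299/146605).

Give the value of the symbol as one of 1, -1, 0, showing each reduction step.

reciprocity: (42299/146605) = +1·(146605/42299) since 42299 mod 4 = 3, 146605 mod 4 = 1; sign now +1
(146605/42299) = (19708/42299)   [reduce mod 42299]
19708 = 2^2·4927; (2/42299) = -1 since 42299 mod 8 = 3, so (19708/42299) = (-1)^2·(4927/42299); sign now +1
reciprocity: (4927/42299) = -1·(42299/4927) since 4927 mod 4 = 3, 42299 mod 4 = 3; sign now -1
(42299/4927) = (2883/4927)   [reduce mod 4927]
reciprocity: (2883/4927) = -1·(4927/2883) since 2883 mod 4 = 3, 4927 mod 4 = 3; sign now +1
(4927/2883) = (2044/2883)   [reduce mod 2883]
2044 = 2^2·511; (2/2883) = -1 since 2883 mod 8 = 3, so (2044/2883) = (-1)^2·(511/2883); sign now +1
reciprocity: (511/2883) = -1·(2883/511) since 511 mod 4 = 3, 2883 mod 4 = 3; sign now -1
(2883/511) = (328/511)   [reduce mod 511]
328 = 2^3·41; (2/511) = +1 since 511 mod 8 = 7, so (328/511) = (+1)^3·(41/511); sign now -1
reciprocity: (41/511) = +1·(511/41) since 41 mod 4 = 1, 511 mod 4 = 3; sign now -1
(511/41) = (19/41)   [reduce mod 41]
reciprocity: (19/41) = +1·(41/19) since 19 mod 4 = 3, 41 mod 4 = 1; sign now -1
(41/19) = (3/19)   [reduce mod 19]
reciprocity: (3/19) = -1·(19/3) since 3 mod 4 = 3, 19 mod 4 = 3; sign now +1
(19/3) = (1/3)   [reduce mod 3]
(1/3) = 1; final value = sign = +1

1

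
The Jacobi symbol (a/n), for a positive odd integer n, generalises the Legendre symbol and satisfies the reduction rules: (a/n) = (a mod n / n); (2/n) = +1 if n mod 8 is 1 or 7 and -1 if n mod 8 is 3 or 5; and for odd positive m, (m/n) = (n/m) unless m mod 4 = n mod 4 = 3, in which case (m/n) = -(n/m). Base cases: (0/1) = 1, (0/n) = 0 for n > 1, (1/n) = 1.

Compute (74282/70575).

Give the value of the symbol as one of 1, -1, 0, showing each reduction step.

(74282/70575): 74282 mod 70575 = 3707, so (74282/70575) = (3707/70575)
flip (3707/70575) -> (70575/3707): both odd, 3707 mod 4 = 3, 70575 mod 4 = 3, so the flip contributes -1; sign now -1
(70575/3707): 70575 mod 3707 = 142, so (70575/3707) = (142/3707)
factor out 2^1: 142 = 2^1·71; with 3707 mod 8 = 3, (2/3707) = -1; sign now +1; continue with (71/3707)
flip (71/3707) -> (3707/71): both odd, 71 mod 4 = 3, 3707 mod 4 = 3, so the flip contributes -1; sign now -1
(3707/71): 3707 mod 71 = 15, so (3707/71) = (15/71)
flip (15/71) -> (71/15): both odd, 15 mod 4 = 3, 71 mod 4 = 3, so the flip contributes -1; sign now +1
(71/15): 71 mod 15 = 11, so (71/15) = (11/15)
flip (11/15) -> (15/11): both odd, 11 mod 4 = 3, 15 mod 4 = 3, so the flip contributes -1; sign now -1
(15/11): 15 mod 11 = 4, so (15/11) = (4/11)
factor out 2^2: 4 = 2^2·1; with 11 mod 8 = 3, (2/11) = -1; sign now -1; continue with (1/11)
reached (1/11) = 1, so the symbol is -1

-1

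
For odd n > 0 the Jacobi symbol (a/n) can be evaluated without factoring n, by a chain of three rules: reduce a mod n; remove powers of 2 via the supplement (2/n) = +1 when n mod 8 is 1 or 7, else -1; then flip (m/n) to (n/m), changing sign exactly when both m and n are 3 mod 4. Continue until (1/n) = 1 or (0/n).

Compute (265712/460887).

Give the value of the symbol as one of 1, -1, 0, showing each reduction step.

1

factor out 2^4: 265712 = 2^4·16607; with 460887 mod 8 = 7, (2/460887) = +1; sign now +1; continue with (16607/460887)
flip (16607/460887) -> (460887/16607): both odd, 16607 mod 4 = 3, 460887 mod 4 = 3, so the flip contributes -1; sign now -1
(460887/16607): 460887 mod 16607 = 12498, so (460887/16607) = (12498/16607)
factor out 2^1: 12498 = 2^1·6249; with 16607 mod 8 = 7, (2/16607) = +1; sign now -1; continue with (6249/16607)
flip (6249/16607) -> (16607/6249): both odd, 6249 mod 4 = 1, 16607 mod 4 = 3, so the flip contributes +1; sign now -1
(16607/6249): 16607 mod 6249 = 4109, so (16607/6249) = (4109/6249)
flip (4109/6249) -> (6249/4109): both odd, 4109 mod 4 = 1, 6249 mod 4 = 1, so the flip contributes +1; sign now -1
(6249/4109): 6249 mod 4109 = 2140, so (6249/4109) = (2140/4109)
factor out 2^2: 2140 = 2^2·535; with 4109 mod 8 = 5, (2/4109) = -1; sign now -1; continue with (535/4109)
flip (535/4109) -> (4109/535): both odd, 535 mod 4 = 3, 4109 mod 4 = 1, so the flip contributes +1; sign now -1
(4109/535): 4109 mod 535 = 364, so (4109/535) = (364/535)
factor out 2^2: 364 = 2^2·91; with 535 mod 8 = 7, (2/535) = +1; sign now -1; continue with (91/535)
flip (91/535) -> (535/91): both odd, 91 mod 4 = 3, 535 mod 4 = 3, so the flip contributes -1; sign now +1
(535/91): 535 mod 91 = 80, so (535/91) = (80/91)
factor out 2^4: 80 = 2^4·5; with 91 mod 8 = 3, (2/91) = -1; sign now +1; continue with (5/91)
flip (5/91) -> (91/5): both odd, 5 mod 4 = 1, 91 mod 4 = 3, so the flip contributes +1; sign now +1
(91/5): 91 mod 5 = 1, so (91/5) = (1/5)
reached (1/5) = 1, so the symbol is +1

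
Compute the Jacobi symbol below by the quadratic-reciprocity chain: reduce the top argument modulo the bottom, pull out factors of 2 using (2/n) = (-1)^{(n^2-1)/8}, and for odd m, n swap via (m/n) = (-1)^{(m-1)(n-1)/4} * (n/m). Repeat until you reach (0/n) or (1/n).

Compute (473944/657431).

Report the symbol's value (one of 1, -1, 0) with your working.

1

473944 = 2^3·59243; (2/657431) = +1 since 657431 mod 8 = 7, so (473944/657431) = (+1)^3·(59243/657431); sign now +1
reciprocity: (59243/657431) = -1·(657431/59243) since 59243 mod 4 = 3, 657431 mod 4 = 3; sign now -1
(657431/59243) = (5758/59243)   [reduce mod 59243]
5758 = 2^1·2879; (2/59243) = -1 since 59243 mod 8 = 3, so (5758/59243) = (-1)^1·(2879/59243); sign now +1
reciprocity: (2879/59243) = -1·(59243/2879) since 2879 mod 4 = 3, 59243 mod 4 = 3; sign now -1
(59243/2879) = (1663/2879)   [reduce mod 2879]
reciprocity: (1663/2879) = -1·(2879/1663) since 1663 mod 4 = 3, 2879 mod 4 = 3; sign now +1
(2879/1663) = (1216/1663)   [reduce mod 1663]
1216 = 2^6·19; (2/1663) = +1 since 1663 mod 8 = 7, so (1216/1663) = (+1)^6·(19/1663); sign now +1
reciprocity: (19/1663) = -1·(1663/19) since 19 mod 4 = 3, 1663 mod 4 = 3; sign now -1
(1663/19) = (10/19)   [reduce mod 19]
10 = 2^1·5; (2/19) = -1 since 19 mod 8 = 3, so (10/19) = (-1)^1·(5/19); sign now +1
reciprocity: (5/19) = +1·(19/5) since 5 mod 4 = 1, 19 mod 4 = 3; sign now +1
(19/5) = (4/5)   [reduce mod 5]
4 = 2^2·1; (2/5) = -1 since 5 mod 8 = 5, so (4/5) = (-1)^2·(1/5); sign now +1
(1/5) = 1; final value = sign = +1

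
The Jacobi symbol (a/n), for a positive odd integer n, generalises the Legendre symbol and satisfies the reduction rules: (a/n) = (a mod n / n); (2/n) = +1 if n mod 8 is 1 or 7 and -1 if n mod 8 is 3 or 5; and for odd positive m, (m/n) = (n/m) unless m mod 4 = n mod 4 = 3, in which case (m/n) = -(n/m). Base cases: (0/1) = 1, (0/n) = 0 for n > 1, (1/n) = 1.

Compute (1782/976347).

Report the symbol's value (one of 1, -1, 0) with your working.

1782 = 2^1·891; (2/976347) = -1 since 976347 mod 8 = 3, so (1782/976347) = (-1)^1·(891/976347); sign now -1
reciprocity: (891/976347) = -1·(976347/891) since 891 mod 4 = 3, 976347 mod 4 = 3; sign now +1
(976347/891) = (702/891)   [reduce mod 891]
702 = 2^1·351; (2/891) = -1 since 891 mod 8 = 3, so (702/891) = (-1)^1·(351/891); sign now -1
reciprocity: (351/891) = -1·(891/351) since 351 mod 4 = 3, 891 mod 4 = 3; sign now +1
(891/351) = (189/351)   [reduce mod 351]
reciprocity: (189/351) = +1·(351/189) since 189 mod 4 = 1, 351 mod 4 = 3; sign now +1
(351/189) = (162/189)   [reduce mod 189]
162 = 2^1·81; (2/189) = -1 since 189 mod 8 = 5, so (162/189) = (-1)^1·(81/189); sign now -1
reciprocity: (81/189) = +1·(189/81) since 81 mod 4 = 1, 189 mod 4 = 1; sign now -1
(189/81) = (27/81)   [reduce mod 81]
reciprocity: (27/81) = +1·(81/27) since 27 mod 4 = 3, 81 mod 4 = 1; sign now -1
(81/27) = (0/27)   [reduce mod 27]
(0/27) = 0   [gcd(a, n) > 1]; final value = 0

0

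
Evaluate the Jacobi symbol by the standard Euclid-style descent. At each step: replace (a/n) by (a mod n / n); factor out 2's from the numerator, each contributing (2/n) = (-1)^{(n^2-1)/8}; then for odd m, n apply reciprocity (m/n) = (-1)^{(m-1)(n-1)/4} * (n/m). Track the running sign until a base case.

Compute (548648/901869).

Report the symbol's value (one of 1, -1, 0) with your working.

factor out 2^3: 548648 = 2^3·68581; with 901869 mod 8 = 5, (2/901869) = -1; sign now -1; continue with (68581/901869)
flip (68581/901869) -> (901869/68581): both odd, 68581 mod 4 = 1, 901869 mod 4 = 1, so the flip contributes +1; sign now -1
(901869/68581): 901869 mod 68581 = 10316, so (901869/68581) = (10316/68581)
factor out 2^2: 10316 = 2^2·2579; with 68581 mod 8 = 5, (2/68581) = -1; sign now -1; continue with (2579/68581)
flip (2579/68581) -> (68581/2579): both odd, 2579 mod 4 = 3, 68581 mod 4 = 1, so the flip contributes +1; sign now -1
(68581/2579): 68581 mod 2579 = 1527, so (68581/2579) = (1527/2579)
flip (1527/2579) -> (2579/1527): both odd, 1527 mod 4 = 3, 2579 mod 4 = 3, so the flip contributes -1; sign now +1
(2579/1527): 2579 mod 1527 = 1052, so (2579/1527) = (1052/1527)
factor out 2^2: 1052 = 2^2·263; with 1527 mod 8 = 7, (2/1527) = +1; sign now +1; continue with (263/1527)
flip (263/1527) -> (1527/263): both odd, 263 mod 4 = 3, 1527 mod 4 = 3, so the flip contributes -1; sign now -1
(1527/263): 1527 mod 263 = 212, so (1527/263) = (212/263)
factor out 2^2: 212 = 2^2·53; with 263 mod 8 = 7, (2/263) = +1; sign now -1; continue with (53/263)
flip (53/263) -> (263/53): both odd, 53 mod 4 = 1, 263 mod 4 = 3, so the flip contributes +1; sign now -1
(263/53): 263 mod 53 = 51, so (263/53) = (51/53)
flip (51/53) -> (53/51): both odd, 51 mod 4 = 3, 53 mod 4 = 1, so the flip contributes +1; sign now -1
(53/51): 53 mod 51 = 2, so (53/51) = (2/51)
factor out 2^1: 2 = 2^1·1; with 51 mod 8 = 3, (2/51) = -1; sign now +1; continue with (1/51)
reached (1/51) = 1, so the symbol is +1

1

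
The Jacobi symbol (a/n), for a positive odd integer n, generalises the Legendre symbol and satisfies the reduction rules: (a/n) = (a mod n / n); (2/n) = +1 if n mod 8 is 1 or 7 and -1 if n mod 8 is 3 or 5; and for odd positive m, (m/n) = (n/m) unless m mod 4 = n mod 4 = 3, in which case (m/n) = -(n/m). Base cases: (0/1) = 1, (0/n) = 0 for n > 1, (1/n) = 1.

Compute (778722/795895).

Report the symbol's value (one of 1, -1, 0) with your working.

-1

factor out 2^1: 778722 = 2^1·389361; with 795895 mod 8 = 7, (2/795895) = +1; sign now +1; continue with (389361/795895)
flip (389361/795895) -> (795895/389361): both odd, 389361 mod 4 = 1, 795895 mod 4 = 3, so the flip contributes +1; sign now +1
(795895/389361): 795895 mod 389361 = 17173, so (795895/389361) = (17173/389361)
flip (17173/389361) -> (389361/17173): both odd, 17173 mod 4 = 1, 389361 mod 4 = 1, so the flip contributes +1; sign now +1
(389361/17173): 389361 mod 17173 = 11555, so (389361/17173) = (11555/17173)
flip (11555/17173) -> (17173/11555): both odd, 11555 mod 4 = 3, 17173 mod 4 = 1, so the flip contributes +1; sign now +1
(17173/11555): 17173 mod 11555 = 5618, so (17173/11555) = (5618/11555)
factor out 2^1: 5618 = 2^1·2809; with 11555 mod 8 = 3, (2/11555) = -1; sign now -1; continue with (2809/11555)
flip (2809/11555) -> (11555/2809): both odd, 2809 mod 4 = 1, 11555 mod 4 = 3, so the flip contributes +1; sign now -1
(11555/2809): 11555 mod 2809 = 319, so (11555/2809) = (319/2809)
flip (319/2809) -> (2809/319): both odd, 319 mod 4 = 3, 2809 mod 4 = 1, so the flip contributes +1; sign now -1
(2809/319): 2809 mod 319 = 257, so (2809/319) = (257/319)
flip (257/319) -> (319/257): both odd, 257 mod 4 = 1, 319 mod 4 = 3, so the flip contributes +1; sign now -1
(319/257): 319 mod 257 = 62, so (319/257) = (62/257)
factor out 2^1: 62 = 2^1·31; with 257 mod 8 = 1, (2/257) = +1; sign now -1; continue with (31/257)
flip (31/257) -> (257/31): both odd, 31 mod 4 = 3, 257 mod 4 = 1, so the flip contributes +1; sign now -1
(257/31): 257 mod 31 = 9, so (257/31) = (9/31)
flip (9/31) -> (31/9): both odd, 9 mod 4 = 1, 31 mod 4 = 3, so the flip contributes +1; sign now -1
(31/9): 31 mod 9 = 4, so (31/9) = (4/9)
factor out 2^2: 4 = 2^2·1; with 9 mod 8 = 1, (2/9) = +1; sign now -1; continue with (1/9)
reached (1/9) = 1, so the symbol is -1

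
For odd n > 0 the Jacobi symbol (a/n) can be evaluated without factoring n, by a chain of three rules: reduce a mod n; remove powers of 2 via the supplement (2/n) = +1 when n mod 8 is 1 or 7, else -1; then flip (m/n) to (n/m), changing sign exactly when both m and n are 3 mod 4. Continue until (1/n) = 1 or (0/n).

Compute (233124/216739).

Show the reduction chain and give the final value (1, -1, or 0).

-1

(233124/216739) = (16385/216739)   [reduce mod 216739]
reciprocity: (16385/216739) = +1·(216739/16385) since 16385 mod 4 = 1, 216739 mod 4 = 3; sign now +1
(216739/16385) = (3734/16385)   [reduce mod 16385]
3734 = 2^1·1867; (2/16385) = +1 since 16385 mod 8 = 1, so (3734/16385) = (+1)^1·(1867/16385); sign now +1
reciprocity: (1867/16385) = +1·(16385/1867) since 1867 mod 4 = 3, 16385 mod 4 = 1; sign now +1
(16385/1867) = (1449/1867)   [reduce mod 1867]
reciprocity: (1449/1867) = +1·(1867/1449) since 1449 mod 4 = 1, 1867 mod 4 = 3; sign now +1
(1867/1449) = (418/1449)   [reduce mod 1449]
418 = 2^1·209; (2/1449) = +1 since 1449 mod 8 = 1, so (418/1449) = (+1)^1·(209/1449); sign now +1
reciprocity: (209/1449) = +1·(1449/209) since 209 mod 4 = 1, 1449 mod 4 = 1; sign now +1
(1449/209) = (195/209)   [reduce mod 209]
reciprocity: (195/209) = +1·(209/195) since 195 mod 4 = 3, 209 mod 4 = 1; sign now +1
(209/195) = (14/195)   [reduce mod 195]
14 = 2^1·7; (2/195) = -1 since 195 mod 8 = 3, so (14/195) = (-1)^1·(7/195); sign now -1
reciprocity: (7/195) = -1·(195/7) since 7 mod 4 = 3, 195 mod 4 = 3; sign now +1
(195/7) = (6/7)   [reduce mod 7]
6 = 2^1·3; (2/7) = +1 since 7 mod 8 = 7, so (6/7) = (+1)^1·(3/7); sign now +1
reciprocity: (3/7) = -1·(7/3) since 3 mod 4 = 3, 7 mod 4 = 3; sign now -1
(7/3) = (1/3)   [reduce mod 3]
(1/3) = 1; final value = sign = -1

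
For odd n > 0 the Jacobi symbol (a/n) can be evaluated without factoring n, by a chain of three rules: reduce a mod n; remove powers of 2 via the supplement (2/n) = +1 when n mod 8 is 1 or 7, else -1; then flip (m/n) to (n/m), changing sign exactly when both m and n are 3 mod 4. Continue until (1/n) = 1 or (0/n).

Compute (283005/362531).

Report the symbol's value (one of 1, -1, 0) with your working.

reciprocity: (283005/362531) = +1·(362531/283005) since 283005 mod 4 = 1, 362531 mod 4 = 3; sign now +1
(362531/283005) = (79526/283005)   [reduce mod 283005]
79526 = 2^1·39763; (2/283005) = -1 since 283005 mod 8 = 5, so (79526/283005) = (-1)^1·(39763/283005); sign now -1
reciprocity: (39763/283005) = +1·(283005/39763) since 39763 mod 4 = 3, 283005 mod 4 = 1; sign now -1
(283005/39763) = (4664/39763)   [reduce mod 39763]
4664 = 2^3·583; (2/39763) = -1 since 39763 mod 8 = 3, so (4664/39763) = (-1)^3·(583/39763); sign now +1
reciprocity: (583/39763) = -1·(39763/583) since 583 mod 4 = 3, 39763 mod 4 = 3; sign now -1
(39763/583) = (119/583)   [reduce mod 583]
reciprocity: (119/583) = -1·(583/119) since 119 mod 4 = 3, 583 mod 4 = 3; sign now +1
(583/119) = (107/119)   [reduce mod 119]
reciprocity: (107/119) = -1·(119/107) since 107 mod 4 = 3, 119 mod 4 = 3; sign now -1
(119/107) = (12/107)   [reduce mod 107]
12 = 2^2·3; (2/107) = -1 since 107 mod 8 = 3, so (12/107) = (-1)^2·(3/107); sign now -1
reciprocity: (3/107) = -1·(107/3) since 3 mod 4 = 3, 107 mod 4 = 3; sign now +1
(107/3) = (2/3)   [reduce mod 3]
2 = 2^1·1; (2/3) = -1 since 3 mod 8 = 3, so (2/3) = (-1)^1·(1/3); sign now -1
(1/3) = 1; final value = sign = -1

-1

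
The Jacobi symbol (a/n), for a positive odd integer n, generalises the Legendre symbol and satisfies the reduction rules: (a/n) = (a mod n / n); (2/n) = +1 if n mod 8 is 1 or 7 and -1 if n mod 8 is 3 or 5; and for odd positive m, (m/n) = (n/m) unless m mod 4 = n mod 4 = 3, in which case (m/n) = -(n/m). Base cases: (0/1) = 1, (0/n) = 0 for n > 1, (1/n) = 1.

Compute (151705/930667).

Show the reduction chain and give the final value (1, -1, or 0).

1

reciprocity: (151705/930667) = +1·(930667/151705) since 151705 mod 4 = 1, 930667 mod 4 = 3; sign now +1
(930667/151705) = (20437/151705)   [reduce mod 151705]
reciprocity: (20437/151705) = +1·(151705/20437) since 20437 mod 4 = 1, 151705 mod 4 = 1; sign now +1
(151705/20437) = (8646/20437)   [reduce mod 20437]
8646 = 2^1·4323; (2/20437) = -1 since 20437 mod 8 = 5, so (8646/20437) = (-1)^1·(4323/20437); sign now -1
reciprocity: (4323/20437) = +1·(20437/4323) since 4323 mod 4 = 3, 20437 mod 4 = 1; sign now -1
(20437/4323) = (3145/4323)   [reduce mod 4323]
reciprocity: (3145/4323) = +1·(4323/3145) since 3145 mod 4 = 1, 4323 mod 4 = 3; sign now -1
(4323/3145) = (1178/3145)   [reduce mod 3145]
1178 = 2^1·589; (2/3145) = +1 since 3145 mod 8 = 1, so (1178/3145) = (+1)^1·(589/3145); sign now -1
reciprocity: (589/3145) = +1·(3145/589) since 589 mod 4 = 1, 3145 mod 4 = 1; sign now -1
(3145/589) = (200/589)   [reduce mod 589]
200 = 2^3·25; (2/589) = -1 since 589 mod 8 = 5, so (200/589) = (-1)^3·(25/589); sign now +1
reciprocity: (25/589) = +1·(589/25) since 25 mod 4 = 1, 589 mod 4 = 1; sign now +1
(589/25) = (14/25)   [reduce mod 25]
14 = 2^1·7; (2/25) = +1 since 25 mod 8 = 1, so (14/25) = (+1)^1·(7/25); sign now +1
reciprocity: (7/25) = +1·(25/7) since 7 mod 4 = 3, 25 mod 4 = 1; sign now +1
(25/7) = (4/7)   [reduce mod 7]
4 = 2^2·1; (2/7) = +1 since 7 mod 8 = 7, so (4/7) = (+1)^2·(1/7); sign now +1
(1/7) = 1; final value = sign = +1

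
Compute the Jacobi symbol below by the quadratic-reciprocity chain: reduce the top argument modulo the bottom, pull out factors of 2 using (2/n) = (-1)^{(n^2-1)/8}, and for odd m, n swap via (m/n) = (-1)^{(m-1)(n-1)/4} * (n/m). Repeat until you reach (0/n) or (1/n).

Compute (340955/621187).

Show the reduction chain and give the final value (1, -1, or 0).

flip (340955/621187) -> (621187/340955): both odd, 340955 mod 4 = 3, 621187 mod 4 = 3, so the flip contributes -1; sign now -1
(621187/340955): 621187 mod 340955 = 280232, so (621187/340955) = (280232/340955)
factor out 2^3: 280232 = 2^3·35029; with 340955 mod 8 = 3, (2/340955) = -1; sign now +1; continue with (35029/340955)
flip (35029/340955) -> (340955/35029): both odd, 35029 mod 4 = 1, 340955 mod 4 = 3, so the flip contributes +1; sign now +1
(340955/35029): 340955 mod 35029 = 25694, so (340955/35029) = (25694/35029)
factor out 2^1: 25694 = 2^1·12847; with 35029 mod 8 = 5, (2/35029) = -1; sign now -1; continue with (12847/35029)
flip (12847/35029) -> (35029/12847): both odd, 12847 mod 4 = 3, 35029 mod 4 = 1, so the flip contributes +1; sign now -1
(35029/12847): 35029 mod 12847 = 9335, so (35029/12847) = (9335/12847)
flip (9335/12847) -> (12847/9335): both odd, 9335 mod 4 = 3, 12847 mod 4 = 3, so the flip contributes -1; sign now +1
(12847/9335): 12847 mod 9335 = 3512, so (12847/9335) = (3512/9335)
factor out 2^3: 3512 = 2^3·439; with 9335 mod 8 = 7, (2/9335) = +1; sign now +1; continue with (439/9335)
flip (439/9335) -> (9335/439): both odd, 439 mod 4 = 3, 9335 mod 4 = 3, so the flip contributes -1; sign now -1
(9335/439): 9335 mod 439 = 116, so (9335/439) = (116/439)
factor out 2^2: 116 = 2^2·29; with 439 mod 8 = 7, (2/439) = +1; sign now -1; continue with (29/439)
flip (29/439) -> (439/29): both odd, 29 mod 4 = 1, 439 mod 4 = 3, so the flip contributes +1; sign now -1
(439/29): 439 mod 29 = 4, so (439/29) = (4/29)
factor out 2^2: 4 = 2^2·1; with 29 mod 8 = 5, (2/29) = -1; sign now -1; continue with (1/29)
reached (1/29) = 1, so the symbol is -1

-1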